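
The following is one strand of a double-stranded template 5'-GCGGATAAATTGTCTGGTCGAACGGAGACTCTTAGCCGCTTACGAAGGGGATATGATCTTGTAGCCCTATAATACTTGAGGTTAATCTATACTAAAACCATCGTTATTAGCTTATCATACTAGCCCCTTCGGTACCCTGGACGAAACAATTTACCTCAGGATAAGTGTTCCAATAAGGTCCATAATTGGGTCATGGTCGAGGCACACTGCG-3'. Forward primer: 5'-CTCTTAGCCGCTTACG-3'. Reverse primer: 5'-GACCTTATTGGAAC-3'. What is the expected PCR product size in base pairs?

Forward primer CTCTTAGCCGCTTACG is found on the top strand at positions 29–44.
The reverse primer's reverse complement is GTTCCAATAAGGTC, which matches the template at positions 167–180.
Amplicon spans positions 29–180: 152 bp.

152 bp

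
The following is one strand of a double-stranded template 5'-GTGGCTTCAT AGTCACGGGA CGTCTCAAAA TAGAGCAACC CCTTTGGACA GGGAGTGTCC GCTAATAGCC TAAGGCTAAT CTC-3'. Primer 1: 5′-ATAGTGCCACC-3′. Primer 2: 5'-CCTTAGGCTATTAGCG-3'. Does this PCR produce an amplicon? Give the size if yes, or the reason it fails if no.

No product — primer 1 has no binding site in the template.

Primer 1 (ATAGTGCCACC) does not match the top strand, and its reverse complement GGTGGCACTAT does not match either.
With no annealing site for primer 1, no amplification occurs.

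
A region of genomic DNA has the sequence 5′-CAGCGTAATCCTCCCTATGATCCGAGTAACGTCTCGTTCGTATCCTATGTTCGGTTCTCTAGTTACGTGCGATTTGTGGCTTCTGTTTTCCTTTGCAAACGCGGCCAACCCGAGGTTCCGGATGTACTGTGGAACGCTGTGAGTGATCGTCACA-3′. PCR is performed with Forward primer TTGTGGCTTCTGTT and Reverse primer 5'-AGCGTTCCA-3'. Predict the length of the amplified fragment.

65 bp

The forward primer matches the template at positions 74–87.
Reverse complement of the reverse primer: TGGAACGCT. This occurs on the top strand at positions 130–138.
Product length = (reverse-primer end) − (forward-primer start) + 1 = 138 − 74 + 1 = 65 bp.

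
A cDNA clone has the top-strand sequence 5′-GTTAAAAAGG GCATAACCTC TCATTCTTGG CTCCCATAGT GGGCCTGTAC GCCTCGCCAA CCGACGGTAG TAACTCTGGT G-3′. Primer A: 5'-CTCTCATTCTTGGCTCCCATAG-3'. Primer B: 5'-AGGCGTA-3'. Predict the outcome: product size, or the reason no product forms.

Primer A (CTCTCATTCTTGGCTCCCATAG) matches the top strand at positions 18–39; it acts as a forward primer.
Primer B's reverse complement is TACGCCT, matching the top strand at positions 48–54; it acts as a reverse primer.
The 3' ends face each other across positions 18–54, giving a 37 bp product.

Yes — a 37 bp product.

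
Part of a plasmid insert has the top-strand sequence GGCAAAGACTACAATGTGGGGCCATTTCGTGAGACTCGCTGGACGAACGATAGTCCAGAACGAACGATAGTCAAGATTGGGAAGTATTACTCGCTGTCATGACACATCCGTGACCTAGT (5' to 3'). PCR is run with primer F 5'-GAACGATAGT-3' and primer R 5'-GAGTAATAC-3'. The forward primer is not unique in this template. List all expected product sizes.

48 bp, 31 bp

The forward primer GAACGATAGT matches the top strand at positions 45–54, 62–71.
The reverse primer's reverse complement is GTATTACTC, matching at positions 84–92.
Each forward site pairs with the reverse site to give a product ending at position 92: sizes 48, 31 bp.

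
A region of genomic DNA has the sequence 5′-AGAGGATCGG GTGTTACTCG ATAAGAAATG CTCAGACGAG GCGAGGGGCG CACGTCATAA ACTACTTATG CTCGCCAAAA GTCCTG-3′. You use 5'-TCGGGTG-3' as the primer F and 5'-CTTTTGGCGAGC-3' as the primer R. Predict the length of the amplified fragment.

75 bp

Scanning the template, TCGGGTG occurs at positions 7–13; this primer anneals to the bottom strand there with its 3' end pointing downstream.
Reverse complement of the reverse primer: GCTCGCCAAAAG. This occurs on the top strand at positions 70–81.
The product runs from position 7 to position 81, so its length is 81 − 7 + 1 = 75 bp.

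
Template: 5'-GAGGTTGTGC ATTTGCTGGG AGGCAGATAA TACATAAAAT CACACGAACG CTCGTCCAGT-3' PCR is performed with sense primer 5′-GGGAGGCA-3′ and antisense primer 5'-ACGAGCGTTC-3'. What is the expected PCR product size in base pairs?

38 bp

Forward primer GGGAGGCA is found on the top strand at positions 18–25.
The reverse primer's reverse complement is GAACGCTCGT, which matches the template at positions 46–55.
Amplicon spans positions 18–55: 38 bp.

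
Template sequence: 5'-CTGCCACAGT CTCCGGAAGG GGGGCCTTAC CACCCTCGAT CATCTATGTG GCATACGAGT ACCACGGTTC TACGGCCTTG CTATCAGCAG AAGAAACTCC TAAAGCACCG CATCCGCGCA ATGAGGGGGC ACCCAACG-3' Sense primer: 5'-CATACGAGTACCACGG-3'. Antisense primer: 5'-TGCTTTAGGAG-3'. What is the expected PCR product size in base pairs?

The forward primer matches the template at positions 52–67.
Reverse complement of the reverse primer: CTCCTAAAGCA. This occurs on the top strand at positions 97–107.
Product length = (reverse-primer end) − (forward-primer start) + 1 = 107 − 52 + 1 = 56 bp.

56 bp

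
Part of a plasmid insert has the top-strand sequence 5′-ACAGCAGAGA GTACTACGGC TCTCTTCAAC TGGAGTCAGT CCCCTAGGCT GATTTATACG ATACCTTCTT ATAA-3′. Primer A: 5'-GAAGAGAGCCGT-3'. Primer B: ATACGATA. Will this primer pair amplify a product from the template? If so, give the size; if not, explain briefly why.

No product — the primers' 3' ends point away from each other.

Primer A (GAAGAGAGCCGT) has reverse complement ACGGCTCTCTTC, which matches the top strand at positions 16–27; primer A anneals to the top strand there with its 3' end pointing upstream toward position 16.
Primer B (ATACGATA) matches the top strand directly at positions 56–63; it anneals to the bottom strand with its 3' end pointing downstream toward position 63.
The 3' ends diverge (primer A extends toward position 1, primer B toward position 74), so the primers never converge on a shared product.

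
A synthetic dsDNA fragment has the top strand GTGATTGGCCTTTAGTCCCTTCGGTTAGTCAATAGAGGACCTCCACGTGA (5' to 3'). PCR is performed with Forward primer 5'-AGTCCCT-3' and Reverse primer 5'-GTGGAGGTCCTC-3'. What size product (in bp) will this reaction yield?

33 bp

The forward primer matches the template at positions 14–20.
The reverse primer's reverse complement is GAGGACCTCCAC, which matches the template at positions 35–46.
Product length = (reverse-primer end) − (forward-primer start) + 1 = 46 − 14 + 1 = 33 bp.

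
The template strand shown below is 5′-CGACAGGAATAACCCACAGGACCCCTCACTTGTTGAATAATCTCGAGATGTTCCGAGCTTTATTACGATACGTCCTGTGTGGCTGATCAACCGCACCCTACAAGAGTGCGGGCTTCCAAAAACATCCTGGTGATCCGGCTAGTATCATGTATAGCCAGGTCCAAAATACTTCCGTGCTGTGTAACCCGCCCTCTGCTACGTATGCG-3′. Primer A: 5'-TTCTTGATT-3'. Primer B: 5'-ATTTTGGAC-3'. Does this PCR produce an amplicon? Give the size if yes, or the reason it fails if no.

Primer A (TTCTTGATT) does not match the top strand, and its reverse complement AATCAAGAA does not match either.
With no annealing site for primer A, no amplification occurs.

No product — primer A has no binding site in the template.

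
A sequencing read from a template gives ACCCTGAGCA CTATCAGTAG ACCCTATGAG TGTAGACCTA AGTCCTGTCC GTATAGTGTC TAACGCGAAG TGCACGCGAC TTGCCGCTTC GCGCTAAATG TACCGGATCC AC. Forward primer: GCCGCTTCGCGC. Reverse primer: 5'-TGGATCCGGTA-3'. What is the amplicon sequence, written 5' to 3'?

Forward primer GCCGCTTCGCGC is found on the top strand at positions 83–94.
Reverse complement of the reverse primer: TACCGGATCCA. This occurs on the top strand at positions 101–111.
The product is the template from position 83 through 111 (29 bp).

5'-GCCGCTTCGCGCTAAATGTACCGGATCCA-3'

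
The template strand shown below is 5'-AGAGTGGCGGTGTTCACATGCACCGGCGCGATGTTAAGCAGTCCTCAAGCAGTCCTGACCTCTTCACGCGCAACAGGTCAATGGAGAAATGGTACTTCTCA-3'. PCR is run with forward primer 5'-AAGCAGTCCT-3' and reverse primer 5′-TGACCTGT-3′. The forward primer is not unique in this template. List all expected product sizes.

45 bp, 34 bp

The forward primer AAGCAGTCCT matches the top strand at positions 36–45, 47–56.
The reverse primer's reverse complement is ACAGGTCA, matching at positions 73–80.
Each forward site pairs with the reverse site to give a product ending at position 80: sizes 45, 34 bp.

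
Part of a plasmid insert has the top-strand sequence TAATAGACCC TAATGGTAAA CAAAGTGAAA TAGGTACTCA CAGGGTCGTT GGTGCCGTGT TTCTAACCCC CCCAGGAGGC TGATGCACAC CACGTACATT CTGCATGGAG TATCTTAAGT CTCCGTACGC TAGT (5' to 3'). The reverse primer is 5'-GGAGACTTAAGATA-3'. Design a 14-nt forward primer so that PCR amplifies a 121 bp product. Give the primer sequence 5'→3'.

The reverse primer's reverse complement TATCTTAAGTCTCC matches the template at positions 111–124, so the product ends at position 124.
A 121 bp product then starts at position 124 − 121 + 1 = 4.
The forward primer is identical to the top strand there: TAGACCCTAATGGT.

5'-TAGACCCTAATGGT-3'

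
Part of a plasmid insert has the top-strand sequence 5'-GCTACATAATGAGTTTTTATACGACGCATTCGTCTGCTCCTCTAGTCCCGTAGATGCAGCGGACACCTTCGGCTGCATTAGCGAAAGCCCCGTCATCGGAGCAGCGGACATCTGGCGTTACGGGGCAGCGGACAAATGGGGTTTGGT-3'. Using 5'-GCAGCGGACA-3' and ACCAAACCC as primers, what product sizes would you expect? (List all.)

92 bp, 47 bp, 23 bp

The forward primer GCAGCGGACA matches the top strand at positions 56–65, 101–110, 125–134.
The reverse primer's reverse complement is GGGTTTGGT, matching at positions 139–147.
Each forward site pairs with the reverse site to give a product ending at position 147: sizes 92, 47, 23 bp.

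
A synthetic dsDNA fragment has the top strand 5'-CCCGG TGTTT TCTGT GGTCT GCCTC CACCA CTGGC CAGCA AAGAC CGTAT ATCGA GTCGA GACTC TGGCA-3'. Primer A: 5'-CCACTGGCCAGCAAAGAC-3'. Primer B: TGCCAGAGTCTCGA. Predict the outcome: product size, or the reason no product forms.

Primer A (CCACTGGCCAGCAAAGAC) matches the top strand at positions 28–45; it acts as a forward primer.
Primer B's reverse complement is TCGAGACTCTGGCA, matching the top strand at positions 57–70; it acts as a reverse primer.
The 3' ends face each other across positions 28–70, giving a 43 bp product.

Yes — a 43 bp product.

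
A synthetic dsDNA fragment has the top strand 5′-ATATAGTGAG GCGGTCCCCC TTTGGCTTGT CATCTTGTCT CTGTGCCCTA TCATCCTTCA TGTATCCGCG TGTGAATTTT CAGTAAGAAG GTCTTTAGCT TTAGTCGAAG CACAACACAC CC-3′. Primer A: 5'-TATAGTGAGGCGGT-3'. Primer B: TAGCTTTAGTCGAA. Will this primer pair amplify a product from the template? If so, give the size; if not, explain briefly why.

No product — both primers anneal to the same strand and extend in the same direction.

Primer A (TATAGTGAGGCGGT) matches the top strand at positions 2–15 (3' end points downstream).
Primer B (TAGCTTTAGTCGAA) also matches the top strand directly, at positions 96–109 — its reverse complement TTCGACTAAAGCTA is not present.
Both primers anneal to the bottom strand with 3' ends pointing the same way, so neither can prime synthesis back toward the other.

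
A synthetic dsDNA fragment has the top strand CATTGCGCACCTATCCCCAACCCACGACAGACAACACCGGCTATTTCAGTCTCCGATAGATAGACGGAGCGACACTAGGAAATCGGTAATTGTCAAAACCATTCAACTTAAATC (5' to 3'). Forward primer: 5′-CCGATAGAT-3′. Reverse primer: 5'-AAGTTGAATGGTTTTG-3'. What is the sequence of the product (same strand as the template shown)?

Scanning the template, CCGATAGAT occurs at positions 53–61; this primer anneals to the bottom strand there with its 3' end pointing downstream.
The reverse primer's reverse complement is CAAAACCATTCAACTT, which matches the template at positions 94–109.
The product is the template from position 53 through 109 (57 bp).

5'-CCGATAGATAGACGGAGCGACACTAGGAAATCGGTAATTGTCAAAACCATTCAACTT-3'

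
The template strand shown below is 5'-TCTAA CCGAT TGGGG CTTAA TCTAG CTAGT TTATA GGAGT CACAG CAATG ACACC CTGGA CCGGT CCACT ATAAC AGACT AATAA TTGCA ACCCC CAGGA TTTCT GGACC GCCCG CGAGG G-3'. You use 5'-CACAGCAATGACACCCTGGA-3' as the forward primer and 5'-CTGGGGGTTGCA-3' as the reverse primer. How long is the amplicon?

The forward primer matches the template at positions 41–60.
The reverse primer's reverse complement is TGCAACCCCCAG, which matches the template at positions 87–98.
Product length = (reverse-primer end) − (forward-primer start) + 1 = 98 − 41 + 1 = 58 bp.

58 bp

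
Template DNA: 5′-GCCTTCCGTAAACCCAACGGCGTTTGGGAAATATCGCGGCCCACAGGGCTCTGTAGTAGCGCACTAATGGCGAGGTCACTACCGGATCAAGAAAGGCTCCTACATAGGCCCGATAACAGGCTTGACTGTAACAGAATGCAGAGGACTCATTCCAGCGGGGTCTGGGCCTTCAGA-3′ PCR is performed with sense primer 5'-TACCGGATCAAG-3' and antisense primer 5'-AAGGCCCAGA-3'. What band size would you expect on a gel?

Forward primer TACCGGATCAAG is found on the top strand at positions 80–91.
Reverse complement of the reverse primer: TCTGGGCCTT. This occurs on the top strand at positions 161–170.
The product runs from position 80 to position 170, so its length is 170 − 80 + 1 = 91 bp.

91 bp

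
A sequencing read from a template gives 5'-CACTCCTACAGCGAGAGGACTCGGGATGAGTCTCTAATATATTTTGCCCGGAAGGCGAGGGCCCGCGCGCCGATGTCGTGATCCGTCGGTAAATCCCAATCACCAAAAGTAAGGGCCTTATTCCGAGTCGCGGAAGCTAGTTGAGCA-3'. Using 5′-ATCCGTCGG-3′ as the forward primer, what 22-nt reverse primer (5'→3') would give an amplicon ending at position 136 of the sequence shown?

5'-CTTCCGCGACTCGGAATAAGGC-3'

The forward primer binds at positions 81–89; the product's 3' end on the top strand is position 136.
The reverse primer anneals to the top strand over positions 115–136, i.e. to GCCTTATTCCGAGTCGCGGAAG.
Its sequence written 5'→3' is the reverse complement: CTTCCGCGACTCGGAATAAGGC.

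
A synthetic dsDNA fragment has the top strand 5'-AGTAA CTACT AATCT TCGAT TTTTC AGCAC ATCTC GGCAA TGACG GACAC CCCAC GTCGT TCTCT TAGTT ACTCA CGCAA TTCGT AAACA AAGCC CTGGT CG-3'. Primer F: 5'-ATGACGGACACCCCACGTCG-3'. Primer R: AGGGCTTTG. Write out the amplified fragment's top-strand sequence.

Scanning the template, ATGACGGACACCCCACGTCG occurs at positions 40–59; this primer anneals to the bottom strand there with its 3' end pointing downstream.
The reverse primer's reverse complement is CAAAGCCCT, which matches the template at positions 89–97.
The product is the template from position 40 through 97 (58 bp).

5'-ATGACGGACACCCCACGTCGTTCTCTTAGTTACTCACGCAATTCGTAAACAAAGCCCT-3'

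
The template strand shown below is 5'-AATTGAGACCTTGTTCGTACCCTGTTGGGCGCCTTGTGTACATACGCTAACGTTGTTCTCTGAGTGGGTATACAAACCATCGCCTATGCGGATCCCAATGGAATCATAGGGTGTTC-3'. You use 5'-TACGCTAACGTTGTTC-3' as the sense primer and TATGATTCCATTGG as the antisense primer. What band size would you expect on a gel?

Scanning the template, TACGCTAACGTTGTTC occurs at positions 43–58; this primer anneals to the bottom strand there with its 3' end pointing downstream.
Reverse complement of the reverse primer: CCAATGGAATCATA. This occurs on the top strand at positions 95–108.
Product length = (reverse-primer end) − (forward-primer start) + 1 = 108 − 43 + 1 = 66 bp.

66 bp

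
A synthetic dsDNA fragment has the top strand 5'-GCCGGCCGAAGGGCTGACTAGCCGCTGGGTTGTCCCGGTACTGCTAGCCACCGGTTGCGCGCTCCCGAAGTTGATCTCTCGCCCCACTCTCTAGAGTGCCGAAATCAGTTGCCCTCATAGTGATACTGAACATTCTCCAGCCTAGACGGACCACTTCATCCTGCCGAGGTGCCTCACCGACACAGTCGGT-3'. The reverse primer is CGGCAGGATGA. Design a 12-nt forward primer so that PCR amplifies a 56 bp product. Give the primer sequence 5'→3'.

5'-GCCCTCATAGTG-3'

The reverse primer's reverse complement TCATCCTGCCG matches the template at positions 156–166, so the product ends at position 166.
A 56 bp product then starts at position 166 − 56 + 1 = 111.
The forward primer is identical to the top strand there: GCCCTCATAGTG.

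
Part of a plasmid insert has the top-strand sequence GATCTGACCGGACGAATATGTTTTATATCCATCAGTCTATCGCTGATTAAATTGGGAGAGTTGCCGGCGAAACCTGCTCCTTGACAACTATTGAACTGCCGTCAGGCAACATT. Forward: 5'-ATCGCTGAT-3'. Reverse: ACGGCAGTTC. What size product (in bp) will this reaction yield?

64 bp

Scanning the template, ATCGCTGAT occurs at positions 39–47; this primer anneals to the bottom strand there with its 3' end pointing downstream.
Taking the reverse complement of ACGGCAGTTC gives GAACTGCCGT, found at positions 93–102 on the template; the primer anneals here to the top strand with its 3' end pointing upstream.
Amplicon spans positions 39–102: 64 bp.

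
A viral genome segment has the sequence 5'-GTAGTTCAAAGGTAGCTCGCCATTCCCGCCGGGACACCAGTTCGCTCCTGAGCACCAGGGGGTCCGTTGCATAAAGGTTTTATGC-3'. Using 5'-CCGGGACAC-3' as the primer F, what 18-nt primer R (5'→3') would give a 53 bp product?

5'-AAAACCTTTATGCAACGG-3'

The forward primer binds at positions 29–37, so a 53 bp product ends at position 29 + 53 − 1 = 81.
The reverse primer anneals to the top strand over positions 64–81, i.e. to CCGTTGCATAAAGGTTTT.
Its sequence written 5'→3' is the reverse complement: AAAACCTTTATGCAACGG.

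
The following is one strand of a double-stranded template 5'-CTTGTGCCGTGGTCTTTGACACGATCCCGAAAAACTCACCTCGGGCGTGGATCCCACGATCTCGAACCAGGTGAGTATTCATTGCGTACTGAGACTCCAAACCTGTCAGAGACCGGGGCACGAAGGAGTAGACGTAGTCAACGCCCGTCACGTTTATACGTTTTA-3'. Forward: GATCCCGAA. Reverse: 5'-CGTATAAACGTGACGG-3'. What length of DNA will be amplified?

The forward primer matches the template at positions 23–31.
Reverse complement of the reverse primer: CCGTCACGTTTATACG. This occurs on the top strand at positions 145–160.
Amplicon spans positions 23–160: 138 bp.

138 bp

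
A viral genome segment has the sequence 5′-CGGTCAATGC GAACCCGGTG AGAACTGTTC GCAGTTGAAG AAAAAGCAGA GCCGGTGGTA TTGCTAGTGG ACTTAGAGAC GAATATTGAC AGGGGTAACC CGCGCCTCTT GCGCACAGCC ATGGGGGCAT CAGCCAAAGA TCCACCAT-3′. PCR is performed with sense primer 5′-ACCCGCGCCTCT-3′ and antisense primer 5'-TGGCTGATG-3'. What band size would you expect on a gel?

39 bp

Forward primer ACCCGCGCCTCT is found on the top strand at positions 98–109.
Reverse complement of the reverse primer: CATCAGCCA. This occurs on the top strand at positions 128–136.
Amplicon spans positions 98–136: 39 bp.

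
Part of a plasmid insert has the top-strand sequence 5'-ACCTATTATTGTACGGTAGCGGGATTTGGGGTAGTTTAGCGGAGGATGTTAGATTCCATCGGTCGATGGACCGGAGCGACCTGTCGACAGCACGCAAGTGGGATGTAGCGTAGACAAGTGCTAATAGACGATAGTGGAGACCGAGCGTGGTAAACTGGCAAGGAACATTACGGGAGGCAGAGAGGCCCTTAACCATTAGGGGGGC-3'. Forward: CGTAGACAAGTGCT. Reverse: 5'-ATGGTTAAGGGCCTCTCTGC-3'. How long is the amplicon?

Scanning the template, CGTAGACAAGTGCT occurs at positions 109–122; this primer anneals to the bottom strand there with its 3' end pointing downstream.
The reverse primer's reverse complement is GCAGAGAGGCCCTTAACCAT, which matches the template at positions 177–196.
Amplicon spans positions 109–196: 88 bp.

88 bp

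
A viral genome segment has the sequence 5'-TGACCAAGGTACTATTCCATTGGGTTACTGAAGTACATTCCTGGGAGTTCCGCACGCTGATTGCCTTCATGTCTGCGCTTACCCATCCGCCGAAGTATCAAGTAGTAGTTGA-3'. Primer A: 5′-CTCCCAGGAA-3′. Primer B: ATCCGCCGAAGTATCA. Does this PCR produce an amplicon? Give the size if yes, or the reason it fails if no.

No product — the primers' 3' ends point away from each other.

Primer A (CTCCCAGGAA) has reverse complement TTCCTGGGAG, which matches the top strand at positions 38–47; primer A anneals to the top strand there with its 3' end pointing upstream toward position 38.
Primer B (ATCCGCCGAAGTATCA) matches the top strand directly at positions 85–100; it anneals to the bottom strand with its 3' end pointing downstream toward position 100.
The 3' ends diverge (primer A extends toward position 1, primer B toward position 112), so the primers never converge on a shared product.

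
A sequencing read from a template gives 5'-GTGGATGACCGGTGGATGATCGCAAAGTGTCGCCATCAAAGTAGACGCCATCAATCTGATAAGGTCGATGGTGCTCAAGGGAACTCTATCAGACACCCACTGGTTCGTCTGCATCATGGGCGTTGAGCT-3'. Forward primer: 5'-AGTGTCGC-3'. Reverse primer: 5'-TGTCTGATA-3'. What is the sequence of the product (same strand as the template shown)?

5'-AGTGTCGCCATCAAAGTAGACGCCATCAATCTGATAAGGTCGATGGTGCTCAAGGGAACTCTATCAGACA-3'

Forward primer AGTGTCGC is found on the top strand at positions 26–33.
Reverse complement of the reverse primer: TATCAGACA. This occurs on the top strand at positions 87–95.
The product is the template from position 26 through 95 (70 bp).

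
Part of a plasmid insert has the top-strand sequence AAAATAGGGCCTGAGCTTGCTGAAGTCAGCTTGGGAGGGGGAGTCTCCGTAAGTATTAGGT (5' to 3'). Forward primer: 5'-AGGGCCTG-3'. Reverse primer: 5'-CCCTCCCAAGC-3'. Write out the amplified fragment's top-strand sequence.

5'-AGGGCCTGAGCTTGCTGAAGTCAGCTTGGGAGGG-3'

Forward primer AGGGCCTG is found on the top strand at positions 6–13.
Reverse complement of the reverse primer: GCTTGGGAGGG. This occurs on the top strand at positions 29–39.
The product is the template from position 6 through 39 (34 bp).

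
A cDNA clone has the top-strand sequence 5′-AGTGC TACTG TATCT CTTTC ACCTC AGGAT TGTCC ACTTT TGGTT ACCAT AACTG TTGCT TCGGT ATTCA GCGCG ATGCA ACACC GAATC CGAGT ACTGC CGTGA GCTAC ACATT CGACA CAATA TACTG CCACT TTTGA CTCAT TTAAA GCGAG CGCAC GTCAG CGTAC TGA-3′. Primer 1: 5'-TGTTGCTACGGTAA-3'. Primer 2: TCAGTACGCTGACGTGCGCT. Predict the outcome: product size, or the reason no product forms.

Primer 1 (TGTTGCTACGGTAA) does not match the top strand, and its reverse complement TTACCGTAGCAACA does not match either.
With no annealing site for primer 1, no amplification occurs.

No product — primer 1 has no binding site in the template.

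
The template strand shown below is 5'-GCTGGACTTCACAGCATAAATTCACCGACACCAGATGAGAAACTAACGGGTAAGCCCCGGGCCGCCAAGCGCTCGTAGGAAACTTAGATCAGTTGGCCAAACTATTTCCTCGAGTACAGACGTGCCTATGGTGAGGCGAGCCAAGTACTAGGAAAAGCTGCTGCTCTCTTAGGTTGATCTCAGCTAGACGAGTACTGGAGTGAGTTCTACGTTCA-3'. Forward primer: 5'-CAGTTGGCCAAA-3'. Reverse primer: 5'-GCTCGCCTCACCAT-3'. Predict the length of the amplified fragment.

Scanning the template, CAGTTGGCCAAA occurs at positions 90–101; this primer anneals to the bottom strand there with its 3' end pointing downstream.
Taking the reverse complement of GCTCGCCTCACCAT gives ATGGTGAGGCGAGC, found at positions 128–141 on the template; the primer anneals here to the top strand with its 3' end pointing upstream.
The product runs from position 90 to position 141, so its length is 141 − 90 + 1 = 52 bp.

52 bp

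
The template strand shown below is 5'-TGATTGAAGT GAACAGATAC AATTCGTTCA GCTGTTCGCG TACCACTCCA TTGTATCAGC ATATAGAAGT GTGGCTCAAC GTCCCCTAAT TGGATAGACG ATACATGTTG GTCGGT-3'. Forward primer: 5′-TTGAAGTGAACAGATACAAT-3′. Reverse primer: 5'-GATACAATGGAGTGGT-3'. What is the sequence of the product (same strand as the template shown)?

5'-TTGAAGTGAACAGATACAATTCGTTCAGCTGTTCGCGTACCACTCCATTGTATC-3'

Forward primer TTGAAGTGAACAGATACAAT is found on the top strand at positions 4–23.
Taking the reverse complement of GATACAATGGAGTGGT gives ACCACTCCATTGTATC, found at positions 42–57 on the template; the primer anneals here to the top strand with its 3' end pointing upstream.
The product is the template from position 4 through 57 (54 bp).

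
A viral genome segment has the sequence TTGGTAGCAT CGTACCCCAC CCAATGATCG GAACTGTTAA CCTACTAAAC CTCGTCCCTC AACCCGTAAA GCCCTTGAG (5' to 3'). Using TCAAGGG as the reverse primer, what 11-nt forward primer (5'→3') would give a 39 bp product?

5'-ACCTACTAAAC-3'

The reverse primer's reverse complement CCCTTGA matches the template at positions 72–78, so the product ends at position 78.
A 39 bp product then starts at position 78 − 39 + 1 = 40.
The forward primer is identical to the top strand there: ACCTACTAAAC.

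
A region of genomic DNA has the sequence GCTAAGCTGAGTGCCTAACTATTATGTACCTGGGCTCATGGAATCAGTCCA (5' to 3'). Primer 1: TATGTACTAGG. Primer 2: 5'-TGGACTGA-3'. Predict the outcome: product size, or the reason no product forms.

Primer 1 (TATGTACTAGG) does not match the top strand, and its reverse complement CCTAGTACATA does not match either.
With no annealing site for primer 1, no amplification occurs.

No product — primer 1 has no binding site in the template.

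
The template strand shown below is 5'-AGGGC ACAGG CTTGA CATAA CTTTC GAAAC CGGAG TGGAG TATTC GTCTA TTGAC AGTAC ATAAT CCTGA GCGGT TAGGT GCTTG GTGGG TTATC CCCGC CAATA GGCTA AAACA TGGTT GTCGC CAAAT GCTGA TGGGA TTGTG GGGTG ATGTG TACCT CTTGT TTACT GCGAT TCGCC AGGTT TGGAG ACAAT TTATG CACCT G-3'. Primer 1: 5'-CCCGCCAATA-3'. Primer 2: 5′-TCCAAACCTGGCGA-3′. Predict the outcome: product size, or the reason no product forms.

Primer 1 (CCCGCCAATA) matches the top strand at positions 96–105; it acts as a forward primer.
Primer 2's reverse complement is TCGCCAGGTTTGGA, matching the top strand at positions 176–189; it acts as a reverse primer.
The 3' ends face each other across positions 96–189, giving a 94 bp product.

Yes — a 94 bp product.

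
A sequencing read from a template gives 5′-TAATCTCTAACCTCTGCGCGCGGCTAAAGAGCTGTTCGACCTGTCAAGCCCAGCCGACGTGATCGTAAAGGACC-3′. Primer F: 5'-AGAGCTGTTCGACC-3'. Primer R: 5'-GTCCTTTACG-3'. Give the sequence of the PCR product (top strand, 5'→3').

Forward primer AGAGCTGTTCGACC is found on the top strand at positions 28–41.
Reverse complement of the reverse primer: CGTAAAGGAC. This occurs on the top strand at positions 64–73.
The product is the template from position 28 through 73 (46 bp).

5'-AGAGCTGTTCGACCTGTCAAGCCCAGCCGACGTGATCGTAAAGGAC-3'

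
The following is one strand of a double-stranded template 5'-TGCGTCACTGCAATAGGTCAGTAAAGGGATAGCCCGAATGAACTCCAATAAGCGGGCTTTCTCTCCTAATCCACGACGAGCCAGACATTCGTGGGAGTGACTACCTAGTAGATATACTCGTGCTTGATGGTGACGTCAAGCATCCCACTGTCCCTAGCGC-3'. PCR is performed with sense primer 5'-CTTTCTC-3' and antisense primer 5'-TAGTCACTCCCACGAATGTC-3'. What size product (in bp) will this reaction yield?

47 bp

Forward primer CTTTCTC is found on the top strand at positions 57–63.
Reverse complement of the reverse primer: GACATTCGTGGGAGTGACTA. This occurs on the top strand at positions 84–103.
Amplicon spans positions 57–103: 47 bp.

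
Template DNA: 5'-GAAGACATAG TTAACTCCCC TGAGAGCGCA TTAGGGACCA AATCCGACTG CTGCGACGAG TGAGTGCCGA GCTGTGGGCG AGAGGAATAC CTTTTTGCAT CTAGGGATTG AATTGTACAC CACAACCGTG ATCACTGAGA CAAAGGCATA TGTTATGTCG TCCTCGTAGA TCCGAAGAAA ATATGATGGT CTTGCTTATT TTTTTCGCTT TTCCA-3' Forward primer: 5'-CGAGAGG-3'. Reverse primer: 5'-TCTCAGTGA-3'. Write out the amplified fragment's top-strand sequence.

Forward primer CGAGAGG is found on the top strand at positions 79–85.
Reverse complement of the reverse primer: TCACTGAGA. This occurs on the top strand at positions 132–140.
The product is the template from position 79 through 140 (62 bp).

5'-CGAGAGGAATACCTTTTTGCATCTAGGGATTGAATTGTACACCACAACCGTGATCACTGAGA-3'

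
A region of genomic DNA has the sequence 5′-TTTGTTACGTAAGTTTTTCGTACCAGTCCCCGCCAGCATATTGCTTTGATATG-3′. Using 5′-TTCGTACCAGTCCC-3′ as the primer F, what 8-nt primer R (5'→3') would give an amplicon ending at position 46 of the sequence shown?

5'-AAGCAATA-3'

The forward primer binds at positions 17–30; the product's 3' end on the top strand is position 46.
The reverse primer anneals to the top strand over positions 39–46, i.e. to TATTGCTT.
Its sequence written 5'→3' is the reverse complement: AAGCAATA.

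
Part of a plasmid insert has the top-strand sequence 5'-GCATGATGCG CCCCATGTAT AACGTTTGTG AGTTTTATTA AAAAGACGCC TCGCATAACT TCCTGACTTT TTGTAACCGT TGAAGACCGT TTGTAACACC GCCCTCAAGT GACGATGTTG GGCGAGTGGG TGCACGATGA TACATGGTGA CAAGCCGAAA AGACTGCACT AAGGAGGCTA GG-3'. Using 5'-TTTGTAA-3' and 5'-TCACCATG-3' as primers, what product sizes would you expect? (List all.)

The forward primer TTTGTAA matches the top strand at positions 70–76, 90–96.
The reverse primer's reverse complement is CATGGTGA, matching at positions 143–150.
Each forward site pairs with the reverse site to give a product ending at position 150: sizes 81, 61 bp.

81 bp, 61 bp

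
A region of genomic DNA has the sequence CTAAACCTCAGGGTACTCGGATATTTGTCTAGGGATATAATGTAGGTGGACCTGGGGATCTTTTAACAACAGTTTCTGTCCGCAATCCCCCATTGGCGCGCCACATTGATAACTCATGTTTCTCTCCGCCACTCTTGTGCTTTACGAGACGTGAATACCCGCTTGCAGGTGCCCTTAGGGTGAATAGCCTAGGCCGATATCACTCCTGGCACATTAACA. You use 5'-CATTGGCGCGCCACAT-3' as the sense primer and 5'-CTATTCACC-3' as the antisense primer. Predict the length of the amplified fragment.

Forward primer CATTGGCGCGCCACAT is found on the top strand at positions 91–106.
The reverse primer's reverse complement is GGTGAATAG, which matches the template at positions 179–187.
Product length = (reverse-primer end) − (forward-primer start) + 1 = 187 − 91 + 1 = 97 bp.

97 bp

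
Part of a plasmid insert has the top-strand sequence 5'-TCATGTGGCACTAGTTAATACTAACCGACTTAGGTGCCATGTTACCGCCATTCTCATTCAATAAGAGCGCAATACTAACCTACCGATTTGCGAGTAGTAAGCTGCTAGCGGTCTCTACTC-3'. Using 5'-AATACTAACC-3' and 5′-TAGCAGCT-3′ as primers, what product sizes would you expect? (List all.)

The forward primer AATACTAACC matches the top strand at positions 17–26, 71–80.
The reverse primer's reverse complement is AGCTGCTA, matching at positions 100–107.
Each forward site pairs with the reverse site to give a product ending at position 107: sizes 91, 37 bp.

91 bp, 37 bp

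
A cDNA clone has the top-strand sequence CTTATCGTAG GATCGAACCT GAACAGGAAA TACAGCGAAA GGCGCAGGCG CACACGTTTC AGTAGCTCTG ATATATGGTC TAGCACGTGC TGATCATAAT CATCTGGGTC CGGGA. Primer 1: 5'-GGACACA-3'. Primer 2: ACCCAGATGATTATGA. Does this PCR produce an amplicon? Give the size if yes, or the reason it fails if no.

No product — primer 1 has no binding site in the template.

Primer 1 (GGACACA) does not match the top strand, and its reverse complement TGTGTCC does not match either.
With no annealing site for primer 1, no amplification occurs.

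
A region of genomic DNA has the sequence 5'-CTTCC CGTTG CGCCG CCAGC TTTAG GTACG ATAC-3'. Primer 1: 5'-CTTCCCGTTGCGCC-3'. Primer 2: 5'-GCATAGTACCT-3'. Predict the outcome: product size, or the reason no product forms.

Primer 2 (GCATAGTACCT) does not match the top strand, and its reverse complement AGGTACTATGC does not match either.
With no annealing site for primer 2, no amplification occurs.

No product — primer 2 has no binding site in the template.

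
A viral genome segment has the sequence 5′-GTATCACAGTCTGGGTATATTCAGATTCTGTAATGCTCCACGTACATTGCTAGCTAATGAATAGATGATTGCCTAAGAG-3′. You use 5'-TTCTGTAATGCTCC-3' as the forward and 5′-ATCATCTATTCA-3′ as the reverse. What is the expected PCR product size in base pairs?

44 bp

Scanning the template, TTCTGTAATGCTCC occurs at positions 26–39; this primer anneals to the bottom strand there with its 3' end pointing downstream.
Taking the reverse complement of ATCATCTATTCA gives TGAATAGATGAT, found at positions 58–69 on the template; the primer anneals here to the top strand with its 3' end pointing upstream.
Product length = (reverse-primer end) − (forward-primer start) + 1 = 69 − 26 + 1 = 44 bp.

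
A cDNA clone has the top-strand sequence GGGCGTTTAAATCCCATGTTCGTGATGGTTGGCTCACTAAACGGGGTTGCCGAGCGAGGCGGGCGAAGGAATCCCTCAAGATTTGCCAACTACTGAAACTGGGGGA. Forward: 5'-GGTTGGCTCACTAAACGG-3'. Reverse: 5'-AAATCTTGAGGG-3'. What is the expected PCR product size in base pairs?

58 bp

The forward primer matches the template at positions 27–44.
The reverse primer's reverse complement is CCCTCAAGATTT, which matches the template at positions 73–84.
The product runs from position 27 to position 84, so its length is 84 − 27 + 1 = 58 bp.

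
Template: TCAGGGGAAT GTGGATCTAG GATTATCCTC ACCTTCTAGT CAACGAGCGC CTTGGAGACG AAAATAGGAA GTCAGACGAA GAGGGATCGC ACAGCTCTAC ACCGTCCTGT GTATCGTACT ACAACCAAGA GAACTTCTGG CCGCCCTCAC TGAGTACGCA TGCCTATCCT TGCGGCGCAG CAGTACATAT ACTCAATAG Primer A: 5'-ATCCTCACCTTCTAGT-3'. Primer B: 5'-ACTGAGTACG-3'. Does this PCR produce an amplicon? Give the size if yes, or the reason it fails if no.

Primer A (ATCCTCACCTTCTAGT) matches the top strand at positions 25–40 (3' end points downstream).
Primer B (ACTGAGTACG) also matches the top strand directly, at positions 149–158 — its reverse complement CGTACTCAGT is not present.
Both primers anneal to the bottom strand with 3' ends pointing the same way, so neither can prime synthesis back toward the other.

No product — both primers anneal to the same strand and extend in the same direction.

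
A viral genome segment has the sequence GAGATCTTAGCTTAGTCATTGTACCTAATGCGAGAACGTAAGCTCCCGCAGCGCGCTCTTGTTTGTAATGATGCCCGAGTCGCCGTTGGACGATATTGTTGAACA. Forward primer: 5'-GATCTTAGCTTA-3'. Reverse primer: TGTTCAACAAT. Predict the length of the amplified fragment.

Forward primer GATCTTAGCTTA is found on the top strand at positions 3–14.
Reverse complement of the reverse primer: ATTGTTGAACA. This occurs on the top strand at positions 95–105.
Amplicon spans positions 3–105: 103 bp.

103 bp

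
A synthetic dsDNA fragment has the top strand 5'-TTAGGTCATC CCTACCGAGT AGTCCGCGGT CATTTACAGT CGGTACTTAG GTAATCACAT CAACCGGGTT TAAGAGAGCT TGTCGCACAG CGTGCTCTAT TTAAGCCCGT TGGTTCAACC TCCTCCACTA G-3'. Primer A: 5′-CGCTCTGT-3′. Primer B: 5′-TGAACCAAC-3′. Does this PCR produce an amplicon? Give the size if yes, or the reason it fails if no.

Primer A (CGCTCTGT) does not match the top strand, and its reverse complement ACAGAGCG does not match either.
With no annealing site for primer A, no amplification occurs.

No product — primer A has no binding site in the template.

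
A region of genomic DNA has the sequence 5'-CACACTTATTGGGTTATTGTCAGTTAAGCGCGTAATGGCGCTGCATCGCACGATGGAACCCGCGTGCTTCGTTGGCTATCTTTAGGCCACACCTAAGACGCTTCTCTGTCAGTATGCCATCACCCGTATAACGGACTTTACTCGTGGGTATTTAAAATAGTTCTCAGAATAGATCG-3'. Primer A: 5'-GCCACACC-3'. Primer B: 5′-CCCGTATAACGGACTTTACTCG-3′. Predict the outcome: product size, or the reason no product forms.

Primer A (GCCACACC) matches the top strand at positions 86–93 (3' end points downstream).
Primer B (CCCGTATAACGGACTTTACTCG) also matches the top strand directly, at positions 123–144 — its reverse complement CGAGTAAAGTCCGTTATACGGG is not present.
Both primers anneal to the bottom strand with 3' ends pointing the same way, so neither can prime synthesis back toward the other.

No product — both primers anneal to the same strand and extend in the same direction.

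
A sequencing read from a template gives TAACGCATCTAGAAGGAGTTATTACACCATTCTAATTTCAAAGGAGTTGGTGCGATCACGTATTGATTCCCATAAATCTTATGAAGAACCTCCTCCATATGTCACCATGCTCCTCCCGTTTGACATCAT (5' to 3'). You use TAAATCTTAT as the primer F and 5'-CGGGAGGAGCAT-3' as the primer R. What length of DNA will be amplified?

46 bp

Forward primer TAAATCTTAT is found on the top strand at positions 73–82.
Reverse complement of the reverse primer: ATGCTCCTCCCG. This occurs on the top strand at positions 107–118.
The product runs from position 73 to position 118, so its length is 118 − 73 + 1 = 46 bp.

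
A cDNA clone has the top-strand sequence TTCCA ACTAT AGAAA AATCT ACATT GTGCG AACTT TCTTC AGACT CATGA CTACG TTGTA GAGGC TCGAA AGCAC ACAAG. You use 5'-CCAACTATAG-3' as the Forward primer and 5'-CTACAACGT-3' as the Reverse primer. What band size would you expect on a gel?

59 bp

Forward primer CCAACTATAG is found on the top strand at positions 3–12.
Taking the reverse complement of CTACAACGT gives ACGTTGTAG, found at positions 53–61 on the template; the primer anneals here to the top strand with its 3' end pointing upstream.
The product runs from position 3 to position 61, so its length is 61 − 3 + 1 = 59 bp.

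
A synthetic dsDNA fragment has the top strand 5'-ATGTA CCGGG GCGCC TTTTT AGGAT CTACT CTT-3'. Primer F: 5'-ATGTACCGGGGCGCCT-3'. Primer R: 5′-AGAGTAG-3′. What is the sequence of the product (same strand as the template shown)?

The forward primer matches the template at positions 1–16.
Taking the reverse complement of AGAGTAG gives CTACTCT, found at positions 26–32 on the template; the primer anneals here to the top strand with its 3' end pointing upstream.
The product is the template from position 1 through 32 (32 bp).

5'-ATGTACCGGGGCGCCTTTTTAGGATCTACTCT-3'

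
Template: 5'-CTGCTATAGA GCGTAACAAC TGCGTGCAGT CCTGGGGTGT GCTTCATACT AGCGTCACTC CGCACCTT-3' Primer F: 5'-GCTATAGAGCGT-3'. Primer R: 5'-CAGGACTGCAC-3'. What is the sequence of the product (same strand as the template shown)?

Scanning the template, GCTATAGAGCGT occurs at positions 3–14; this primer anneals to the bottom strand there with its 3' end pointing downstream.
Reverse complement of the reverse primer: GTGCAGTCCTG. This occurs on the top strand at positions 24–34.
The product is the template from position 3 through 34 (32 bp).

5'-GCTATAGAGCGTAACAACTGCGTGCAGTCCTG-3'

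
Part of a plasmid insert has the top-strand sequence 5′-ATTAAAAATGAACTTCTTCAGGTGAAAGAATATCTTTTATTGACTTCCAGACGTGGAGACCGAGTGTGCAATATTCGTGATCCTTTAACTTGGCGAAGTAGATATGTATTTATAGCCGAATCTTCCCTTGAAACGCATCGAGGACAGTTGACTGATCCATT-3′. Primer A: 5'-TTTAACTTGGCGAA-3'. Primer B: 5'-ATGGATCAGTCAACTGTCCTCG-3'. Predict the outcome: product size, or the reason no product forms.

Yes — a 77 bp product.

Primer A (TTTAACTTGGCGAA) matches the top strand at positions 84–97; it acts as a forward primer.
Primer B's reverse complement is CGAGGACAGTTGACTGATCCAT, matching the top strand at positions 139–160; it acts as a reverse primer.
The 3' ends face each other across positions 84–160, giving a 77 bp product.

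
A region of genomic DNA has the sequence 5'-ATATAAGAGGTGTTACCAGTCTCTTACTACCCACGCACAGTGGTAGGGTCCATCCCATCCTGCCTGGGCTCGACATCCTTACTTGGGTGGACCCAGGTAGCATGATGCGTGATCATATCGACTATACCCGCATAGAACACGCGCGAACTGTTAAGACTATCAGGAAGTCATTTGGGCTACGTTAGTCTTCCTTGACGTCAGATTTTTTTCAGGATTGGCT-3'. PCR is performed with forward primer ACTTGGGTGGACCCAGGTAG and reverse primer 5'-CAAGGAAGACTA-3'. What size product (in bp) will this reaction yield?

Scanning the template, ACTTGGGTGGACCCAGGTAG occurs at positions 81–100; this primer anneals to the bottom strand there with its 3' end pointing downstream.
Taking the reverse complement of CAAGGAAGACTA gives TAGTCTTCCTTG, found at positions 183–194 on the template; the primer anneals here to the top strand with its 3' end pointing upstream.
The product runs from position 81 to position 194, so its length is 194 − 81 + 1 = 114 bp.

114 bp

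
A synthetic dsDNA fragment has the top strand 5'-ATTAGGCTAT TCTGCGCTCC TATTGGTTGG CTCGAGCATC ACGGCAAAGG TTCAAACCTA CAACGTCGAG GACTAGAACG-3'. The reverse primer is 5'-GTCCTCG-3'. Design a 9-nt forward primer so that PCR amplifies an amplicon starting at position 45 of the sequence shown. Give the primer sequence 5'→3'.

The reverse primer's reverse complement CGAGGAC matches the template at positions 67–73; the product starts at position 45.
The forward primer is identical to the top strand over positions 45–53: CAAAGGTTC.

5'-CAAAGGTTC-3'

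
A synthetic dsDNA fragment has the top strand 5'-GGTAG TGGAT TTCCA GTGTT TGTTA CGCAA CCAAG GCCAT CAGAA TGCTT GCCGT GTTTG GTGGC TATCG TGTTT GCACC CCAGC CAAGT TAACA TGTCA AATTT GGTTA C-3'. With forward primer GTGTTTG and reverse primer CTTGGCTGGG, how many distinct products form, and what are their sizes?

The forward primer GTGTTTG matches the top strand at positions 16–22, 54–60, 70–76.
The reverse primer's reverse complement is CCCAGCCAAG, matching at positions 80–89.
Each forward site pairs with the reverse site to give a product ending at position 89: sizes 74, 36, 20 bp.

Three products: 74 bp, 36 bp, 20 bp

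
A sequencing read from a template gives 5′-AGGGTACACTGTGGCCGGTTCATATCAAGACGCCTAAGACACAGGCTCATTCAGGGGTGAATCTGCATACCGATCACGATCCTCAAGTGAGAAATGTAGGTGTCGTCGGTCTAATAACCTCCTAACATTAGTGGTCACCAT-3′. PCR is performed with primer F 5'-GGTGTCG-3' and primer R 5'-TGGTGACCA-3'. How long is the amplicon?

42 bp

The forward primer matches the template at positions 99–105.
Reverse complement of the reverse primer: TGGTCACCA. This occurs on the top strand at positions 132–140.
Amplicon spans positions 99–140: 42 bp.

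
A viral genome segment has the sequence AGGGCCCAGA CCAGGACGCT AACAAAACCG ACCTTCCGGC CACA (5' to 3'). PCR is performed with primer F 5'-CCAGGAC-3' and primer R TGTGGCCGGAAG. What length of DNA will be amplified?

Forward primer CCAGGAC is found on the top strand at positions 11–17.
Taking the reverse complement of TGTGGCCGGAAG gives CTTCCGGCCACA, found at positions 33–44 on the template; the primer anneals here to the top strand with its 3' end pointing upstream.
Amplicon spans positions 11–44: 34 bp.

34 bp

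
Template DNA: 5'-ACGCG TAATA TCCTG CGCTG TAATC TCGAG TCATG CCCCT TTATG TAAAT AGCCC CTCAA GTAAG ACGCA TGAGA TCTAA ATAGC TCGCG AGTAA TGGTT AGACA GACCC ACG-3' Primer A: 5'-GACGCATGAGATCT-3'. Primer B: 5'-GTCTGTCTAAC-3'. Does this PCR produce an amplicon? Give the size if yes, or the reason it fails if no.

Yes — a 44 bp product.

Primer A (GACGCATGAGATCT) matches the top strand at positions 65–78; it acts as a forward primer.
Primer B's reverse complement is GTTAGACAGAC, matching the top strand at positions 98–108; it acts as a reverse primer.
The 3' ends face each other across positions 65–108, giving a 44 bp product.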